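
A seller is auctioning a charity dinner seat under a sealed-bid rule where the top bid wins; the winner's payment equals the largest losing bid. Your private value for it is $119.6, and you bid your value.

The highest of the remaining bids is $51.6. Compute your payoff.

$68

Your bid $119.6 exceeds the highest competing bid $51.6, so you win.
In a second-price auction the winner pays the second-highest bid, $51.6.
Payoff = value − price = $119.6 − $51.6 = $68.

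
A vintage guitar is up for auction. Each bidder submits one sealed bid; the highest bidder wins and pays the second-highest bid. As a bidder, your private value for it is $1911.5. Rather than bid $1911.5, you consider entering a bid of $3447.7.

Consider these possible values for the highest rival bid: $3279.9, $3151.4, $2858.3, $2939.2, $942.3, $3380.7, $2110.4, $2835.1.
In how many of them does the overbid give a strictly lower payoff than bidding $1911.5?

The deviation hurts exactly when the highest competing bid lies strictly between $1911.5 and $3447.7 — overbidding then wins at a price above your value.
$3279.9: inside the interval → strictly worse (loss $1368.4).
$3151.4: inside the interval → strictly worse (loss $1239.9).
$2858.3: inside the interval → strictly worse (loss $946.8).
$2939.2: inside the interval → strictly worse (loss $1027.7).
$942.3: below both → same outcome either way.
$3380.7: inside the interval → strictly worse (loss $1469.2).
$2110.4: inside the interval → strictly worse (loss $198.9).
$2835.1: inside the interval → strictly worse (loss $923.6).
Count: 7.

7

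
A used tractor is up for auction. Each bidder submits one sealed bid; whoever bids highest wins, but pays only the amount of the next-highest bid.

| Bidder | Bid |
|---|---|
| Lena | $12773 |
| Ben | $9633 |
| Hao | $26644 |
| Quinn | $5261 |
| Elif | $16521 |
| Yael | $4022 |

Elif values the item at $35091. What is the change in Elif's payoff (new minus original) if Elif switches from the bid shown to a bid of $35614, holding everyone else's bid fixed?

$8447

The highest bid among the other bidders is $26644; Elif's bid doesn't change that.
Original bid $16521: Elif is not highest (top rival bid is $26644); payoff $0.
Alternative bid $35614: Elif is highest, pays the top rival bid $26644; payoff $35091 − $26644 = $8447.
Change in payoff = $8447 − ($0) = $8447.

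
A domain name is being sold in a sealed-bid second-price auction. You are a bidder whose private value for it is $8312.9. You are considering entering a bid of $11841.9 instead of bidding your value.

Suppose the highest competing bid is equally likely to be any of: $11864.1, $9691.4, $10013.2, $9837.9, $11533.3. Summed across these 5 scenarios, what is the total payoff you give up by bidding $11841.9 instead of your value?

$7824.2

The deviation costs you only when the competing bid falls strictly between $8312.9 and $11841.9; elsewhere both bids give the same outcome.
$11864.1: outcomes coincide → loss $0.
$9691.4: truthful payoff $0, deviation payoff −$1378.5 → loss $1378.5.
$10013.2: truthful payoff $0, deviation payoff −$1700.3 → loss $1700.3.
$9837.9: truthful payoff $0, deviation payoff −$1525 → loss $1525.
$11533.3: truthful payoff $0, deviation payoff −$3220.4 → loss $3220.4.
Total loss = $1378.5 + $1700.3 + $1525 + $3220.4 = $7824.2.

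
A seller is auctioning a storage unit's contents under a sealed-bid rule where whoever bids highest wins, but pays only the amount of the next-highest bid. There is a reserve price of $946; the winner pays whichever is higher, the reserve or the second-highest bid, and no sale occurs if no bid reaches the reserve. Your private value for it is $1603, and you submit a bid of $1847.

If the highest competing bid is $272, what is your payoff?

$657

Your bid $1847 is the highest and exceeds the reserve.
Price = max(second-highest bid, reserve) = max($272, $946) = $946.
Payoff = $1603 − $946 = $657.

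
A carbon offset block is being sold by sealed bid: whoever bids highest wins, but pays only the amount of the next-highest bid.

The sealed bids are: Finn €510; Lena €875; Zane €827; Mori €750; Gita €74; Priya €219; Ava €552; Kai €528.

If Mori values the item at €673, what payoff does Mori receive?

Highest bid: Lena at €875, so Lena wins.
Second-highest bid: Zane at €827 — that is the price the winner pays.
Mori did not win, so Mori pays nothing and receives nothing: payoff €0.

€0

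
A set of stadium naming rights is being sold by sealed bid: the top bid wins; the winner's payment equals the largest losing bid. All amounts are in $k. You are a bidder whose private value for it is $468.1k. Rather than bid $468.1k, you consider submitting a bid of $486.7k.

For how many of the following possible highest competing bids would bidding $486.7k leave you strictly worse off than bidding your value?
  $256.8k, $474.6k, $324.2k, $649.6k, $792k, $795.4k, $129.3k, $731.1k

The deviation hurts exactly when the highest competing bid lies strictly between $468.1k and $486.7k — overbidding then wins at a price above your value.
$256.8k: below both → same outcome either way.
$474.6k: inside the interval → strictly worse (loss $6.5k).
$324.2k: below both → same outcome either way.
$649.6k: above both → same outcome either way.
$792k: above both → same outcome either way.
$795.4k: above both → same outcome either way.
$129.3k: below both → same outcome either way.
$731.1k: above both → same outcome either way.
Count: 1.

1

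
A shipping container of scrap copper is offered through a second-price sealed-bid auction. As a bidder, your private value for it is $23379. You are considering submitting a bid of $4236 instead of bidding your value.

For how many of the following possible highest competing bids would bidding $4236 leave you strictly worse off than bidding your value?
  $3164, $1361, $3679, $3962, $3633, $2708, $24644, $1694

0

The deviation hurts exactly when the highest competing bid lies strictly between $4236 and $23379 — underbidding then forfeits a profitable win.
$3164: below both → same outcome either way.
$1361: below both → same outcome either way.
$3679: below both → same outcome either way.
$3962: below both → same outcome either way.
$3633: below both → same outcome either way.
$2708: below both → same outcome either way.
$24644: above both → same outcome either way.
$1694: below both → same outcome either way.
Count: 0.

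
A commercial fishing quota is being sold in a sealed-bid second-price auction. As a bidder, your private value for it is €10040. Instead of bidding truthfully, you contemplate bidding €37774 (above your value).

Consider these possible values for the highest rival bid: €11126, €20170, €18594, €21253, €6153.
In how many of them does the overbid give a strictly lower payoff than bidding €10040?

4

The deviation hurts exactly when the highest competing bid lies strictly between €10040 and €37774 — overbidding then wins at a price above your value.
€11126: inside the interval → strictly worse (loss €1086).
€20170: inside the interval → strictly worse (loss €10130).
€18594: inside the interval → strictly worse (loss €8554).
€21253: inside the interval → strictly worse (loss €11213).
€6153: below both → same outcome either way.
Count: 4.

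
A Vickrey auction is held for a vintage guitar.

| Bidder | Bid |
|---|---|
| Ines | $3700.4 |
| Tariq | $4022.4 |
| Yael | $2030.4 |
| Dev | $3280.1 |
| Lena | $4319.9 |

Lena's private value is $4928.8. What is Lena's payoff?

$906.4

Highest bid: Lena at $4319.9, so Lena wins.
Second-highest bid: Tariq at $4022.4 — that is the price the winner pays.
Lena's payoff = value − price = $4928.8 − $4022.4 = $906.4.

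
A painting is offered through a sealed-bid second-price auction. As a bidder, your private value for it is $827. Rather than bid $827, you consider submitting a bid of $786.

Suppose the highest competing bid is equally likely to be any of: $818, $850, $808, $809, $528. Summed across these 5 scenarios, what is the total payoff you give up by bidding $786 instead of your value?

$46

The deviation costs you only when the competing bid falls strictly between $786 and $827; elsewhere both bids give the same outcome.
$818: truthful payoff $9, deviation payoff $0 → loss $9.
$850: outcomes coincide → loss $0.
$808: truthful payoff $19, deviation payoff $0 → loss $19.
$809: truthful payoff $18, deviation payoff $0 → loss $18.
$528: outcomes coincide → loss $0.
Total loss = $9 + $19 + $18 = $46.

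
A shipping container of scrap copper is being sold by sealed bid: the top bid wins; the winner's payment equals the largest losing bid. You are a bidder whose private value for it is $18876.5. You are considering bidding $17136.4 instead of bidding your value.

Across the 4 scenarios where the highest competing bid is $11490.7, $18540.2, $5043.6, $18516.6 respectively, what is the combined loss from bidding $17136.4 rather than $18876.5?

The deviation costs you only when the competing bid falls strictly between $17136.4 and $18876.5; elsewhere both bids give the same outcome.
$11490.7: outcomes coincide → loss $0.
$18540.2: truthful payoff $336.3, deviation payoff $0 → loss $336.3.
$5043.6: outcomes coincide → loss $0.
$18516.6: truthful payoff $359.9, deviation payoff $0 → loss $359.9.
Total loss = $336.3 + $359.9 = $696.2.
Because the price is fixed by the runner-up's bid, deviating from your value can only change a good outcome into a bad one — never the reverse.

$696.2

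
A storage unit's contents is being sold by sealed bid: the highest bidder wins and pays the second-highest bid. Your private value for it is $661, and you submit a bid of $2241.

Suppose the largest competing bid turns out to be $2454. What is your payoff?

$0

Your bid $2241 is below the highest competing bid $2454, so you lose.
A losing bidder pays nothing and receives nothing: payoff = $0.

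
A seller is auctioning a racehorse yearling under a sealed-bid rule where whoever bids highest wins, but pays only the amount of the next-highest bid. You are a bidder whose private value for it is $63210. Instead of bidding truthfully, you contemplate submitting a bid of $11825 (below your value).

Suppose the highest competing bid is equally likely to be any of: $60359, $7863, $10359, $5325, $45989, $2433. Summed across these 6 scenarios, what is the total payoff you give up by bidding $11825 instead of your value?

$20072

The deviation costs you only when the competing bid falls strictly between $11825 and $63210; elsewhere both bids give the same outcome.
$60359: truthful payoff $2851, deviation payoff $0 → loss $2851.
$7863: outcomes coincide → loss $0.
$10359: outcomes coincide → loss $0.
$5325: outcomes coincide → loss $0.
$45989: truthful payoff $17221, deviation payoff $0 → loss $17221.
$2433: outcomes coincide → loss $0.
Total loss = $2851 + $17221 = $20072.
Truthful bidding weakly dominates here: raising your bid can only win items priced above your value, and lowering it can only forfeit items priced below.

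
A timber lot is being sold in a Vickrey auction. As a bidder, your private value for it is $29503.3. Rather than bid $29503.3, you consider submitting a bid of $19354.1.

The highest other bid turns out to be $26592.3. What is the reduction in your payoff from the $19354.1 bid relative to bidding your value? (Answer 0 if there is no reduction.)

$2911

Bidding your value $29503.3: you win (since $29503.3 > $26592.3) and pay $26592.3. Payoff $2911.
Bidding $19354.1: you lose. Payoff $0.
The competing bid $26592.3 lies between your shaded bid and your value, so underbidding forfeits an item you could have won at a profitable price.
Loss from deviating = $2911 − ($0) = $2911.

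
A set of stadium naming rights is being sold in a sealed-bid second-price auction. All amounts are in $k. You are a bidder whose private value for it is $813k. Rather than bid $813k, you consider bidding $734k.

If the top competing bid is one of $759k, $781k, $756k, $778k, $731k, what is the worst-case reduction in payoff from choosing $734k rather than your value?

$759k: truthful gives $54k, deviation gives $0k → loss $54k.
$781k: truthful gives $32k, deviation gives $0k → loss $32k.
$756k: truthful gives $57k, deviation gives $0k → loss $57k.
$778k: truthful gives $35k, deviation gives $0k → loss $35k.
$731k: same outcome either way → loss $0k.
Maximum loss: $57k.

$57k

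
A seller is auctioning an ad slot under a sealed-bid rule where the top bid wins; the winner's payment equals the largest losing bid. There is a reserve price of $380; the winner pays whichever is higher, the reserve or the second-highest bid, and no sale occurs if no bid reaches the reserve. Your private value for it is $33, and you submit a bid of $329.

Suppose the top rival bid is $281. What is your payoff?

$0

Your bid $329 is the highest bid but falls below the reserve $380, so the item goes unsold. Payoff $0.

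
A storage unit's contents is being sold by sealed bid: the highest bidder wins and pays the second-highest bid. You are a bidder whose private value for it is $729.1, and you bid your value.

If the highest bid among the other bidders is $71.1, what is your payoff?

Your bid $729.1 exceeds the highest competing bid $71.1, so you win.
In a second-price auction the winner pays the second-highest bid, $71.1.
Payoff = value − price = $729.1 − $71.1 = $658.

$658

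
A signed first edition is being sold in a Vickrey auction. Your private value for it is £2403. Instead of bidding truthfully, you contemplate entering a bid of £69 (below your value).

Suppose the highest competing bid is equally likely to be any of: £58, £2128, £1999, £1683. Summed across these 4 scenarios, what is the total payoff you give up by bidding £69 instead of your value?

£1399

The deviation costs you only when the competing bid falls strictly between £69 and £2403; elsewhere both bids give the same outcome.
£58: outcomes coincide → loss £0.
£2128: truthful payoff £275, deviation payoff £0 → loss £275.
£1999: truthful payoff £404, deviation payoff £0 → loss £404.
£1683: truthful payoff £720, deviation payoff £0 → loss £720.
Total loss = £275 + £404 + £720 = £1399.
In a second-price auction your bid sets only whether you win, not what you pay, so bidding your true value is weakly dominant.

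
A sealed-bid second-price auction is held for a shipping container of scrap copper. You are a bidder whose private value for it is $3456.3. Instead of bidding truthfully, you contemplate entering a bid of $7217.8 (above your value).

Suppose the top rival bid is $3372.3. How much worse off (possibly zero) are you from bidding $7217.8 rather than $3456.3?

Bidding your value $3456.3: you win (since $3456.3 > $3372.3) and pay $3372.3. Payoff $84.
Bidding $7217.8: you win and pay $3372.3. Payoff $3456.3 − $3372.3 = $84.
Difference = $84 − $84 = $0; both bids lead to the same outcome because the competing bid is below both your value and your alternative bid.

$0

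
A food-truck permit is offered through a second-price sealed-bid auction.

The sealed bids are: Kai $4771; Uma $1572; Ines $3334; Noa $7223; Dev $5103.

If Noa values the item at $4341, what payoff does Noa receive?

−$762

Highest bid: Noa at $7223, so Noa wins.
Second-highest bid: Dev at $5103 — that is the price the winner pays.
Noa's payoff = value − price = $4341 − $5103 = −$762.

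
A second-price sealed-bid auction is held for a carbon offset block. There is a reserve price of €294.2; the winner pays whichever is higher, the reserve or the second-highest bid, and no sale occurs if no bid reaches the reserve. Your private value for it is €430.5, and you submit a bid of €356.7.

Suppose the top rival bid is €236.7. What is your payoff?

Your bid €356.7 is the highest and exceeds the reserve.
Price = max(second-highest bid, reserve) = max(€236.7, €294.2) = €294.2.
Payoff = €430.5 − €294.2 = €136.3.

€136.3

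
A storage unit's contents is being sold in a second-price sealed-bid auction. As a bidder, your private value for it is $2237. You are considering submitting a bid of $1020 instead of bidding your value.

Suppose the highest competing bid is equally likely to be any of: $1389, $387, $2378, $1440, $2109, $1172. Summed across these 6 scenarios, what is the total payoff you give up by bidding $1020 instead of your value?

The deviation costs you only when the competing bid falls strictly between $1020 and $2237; elsewhere both bids give the same outcome.
$1389: truthful payoff $848, deviation payoff $0 → loss $848.
$387: outcomes coincide → loss $0.
$2378: outcomes coincide → loss $0.
$1440: truthful payoff $797, deviation payoff $0 → loss $797.
$2109: truthful payoff $128, deviation payoff $0 → loss $128.
$1172: truthful payoff $1065, deviation payoff $0 → loss $1065.
Total loss = $848 + $797 + $128 + $1065 = $2838.
Because the price is fixed by the runner-up's bid, deviating from your value can only change a good outcome into a bad one — never the reverse.

$2838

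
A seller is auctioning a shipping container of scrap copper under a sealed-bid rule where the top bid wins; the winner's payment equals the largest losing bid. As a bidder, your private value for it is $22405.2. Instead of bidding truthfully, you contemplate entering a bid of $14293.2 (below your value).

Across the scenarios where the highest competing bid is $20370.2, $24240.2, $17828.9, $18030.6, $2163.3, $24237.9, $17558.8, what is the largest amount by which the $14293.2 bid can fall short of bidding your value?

$4846.4

$20370.2: truthful gives $2035, deviation gives $0 → loss $2035.
$24240.2: same outcome either way → loss $0.
$17828.9: truthful gives $4576.3, deviation gives $0 → loss $4576.3.
$18030.6: truthful gives $4374.6, deviation gives $0 → loss $4374.6.
$2163.3: same outcome either way → loss $0.
$24237.9: same outcome either way → loss $0.
$17558.8: truthful gives $4846.4, deviation gives $0 → loss $4846.4.
Maximum loss: $4846.4.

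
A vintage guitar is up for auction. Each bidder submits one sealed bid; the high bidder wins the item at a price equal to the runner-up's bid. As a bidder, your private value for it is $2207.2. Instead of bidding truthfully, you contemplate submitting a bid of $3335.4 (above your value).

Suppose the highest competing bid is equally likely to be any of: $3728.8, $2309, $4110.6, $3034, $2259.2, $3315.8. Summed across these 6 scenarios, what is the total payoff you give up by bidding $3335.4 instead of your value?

$2089.2

The deviation costs you only when the competing bid falls strictly between $2207.2 and $3335.4; elsewhere both bids give the same outcome.
$3728.8: outcomes coincide → loss $0.
$2309: truthful payoff $0, deviation payoff −$101.8 → loss $101.8.
$4110.6: outcomes coincide → loss $0.
$3034: truthful payoff $0, deviation payoff −$826.8 → loss $826.8.
$2259.2: truthful payoff $0, deviation payoff −$52 → loss $52.
$3315.8: truthful payoff $0, deviation payoff −$1108.6 → loss $1108.6.
Total loss = $101.8 + $826.8 + $52 + $1108.6 = $2089.2.
Because the price is fixed by the runner-up's bid, deviating from your value can only change a good outcome into a bad one — never the reverse.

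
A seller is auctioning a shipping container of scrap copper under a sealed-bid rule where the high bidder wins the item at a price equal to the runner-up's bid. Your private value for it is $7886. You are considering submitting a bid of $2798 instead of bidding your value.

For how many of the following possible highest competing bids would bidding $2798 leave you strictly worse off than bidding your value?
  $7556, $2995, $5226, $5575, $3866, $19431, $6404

6

The deviation hurts exactly when the highest competing bid lies strictly between $2798 and $7886 — underbidding then forfeits a profitable win.
$7556: inside the interval → strictly worse (loss $330).
$2995: inside the interval → strictly worse (loss $4891).
$5226: inside the interval → strictly worse (loss $2660).
$5575: inside the interval → strictly worse (loss $2311).
$3866: inside the interval → strictly worse (loss $4020).
$19431: above both → same outcome either way.
$6404: inside the interval → strictly worse (loss $1482).
Count: 6.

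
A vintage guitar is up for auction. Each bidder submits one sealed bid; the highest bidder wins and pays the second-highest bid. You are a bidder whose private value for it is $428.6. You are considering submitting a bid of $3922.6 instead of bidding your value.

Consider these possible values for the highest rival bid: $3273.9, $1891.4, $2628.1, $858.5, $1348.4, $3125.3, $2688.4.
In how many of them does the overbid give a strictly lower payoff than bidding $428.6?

The deviation hurts exactly when the highest competing bid lies strictly between $428.6 and $3922.6 — overbidding then wins at a price above your value.
$3273.9: inside the interval → strictly worse (loss $2845.3).
$1891.4: inside the interval → strictly worse (loss $1462.8).
$2628.1: inside the interval → strictly worse (loss $2199.5).
$858.5: inside the interval → strictly worse (loss $429.9).
$1348.4: inside the interval → strictly worse (loss $919.8).
$3125.3: inside the interval → strictly worse (loss $2696.7).
$2688.4: inside the interval → strictly worse (loss $2259.8).
Count: 7.

7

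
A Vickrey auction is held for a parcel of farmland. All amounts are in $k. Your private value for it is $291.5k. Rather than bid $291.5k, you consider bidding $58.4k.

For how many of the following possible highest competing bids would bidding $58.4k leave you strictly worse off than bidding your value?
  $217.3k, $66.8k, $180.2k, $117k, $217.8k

5

The deviation hurts exactly when the highest competing bid lies strictly between $58.4k and $291.5k — underbidding then forfeits a profitable win.
$217.3k: inside the interval → strictly worse (loss $74.2k).
$66.8k: inside the interval → strictly worse (loss $224.7k).
$180.2k: inside the interval → strictly worse (loss $111.3k).
$117k: inside the interval → strictly worse (loss $174.5k).
$217.8k: inside the interval → strictly worse (loss $73.7k).
Count: 5.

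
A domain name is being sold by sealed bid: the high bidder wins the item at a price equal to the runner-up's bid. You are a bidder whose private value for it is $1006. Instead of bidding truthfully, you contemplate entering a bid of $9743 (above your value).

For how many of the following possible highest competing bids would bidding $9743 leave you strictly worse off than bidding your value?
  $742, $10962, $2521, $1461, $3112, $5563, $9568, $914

The deviation hurts exactly when the highest competing bid lies strictly between $1006 and $9743 — overbidding then wins at a price above your value.
$742: below both → same outcome either way.
$10962: above both → same outcome either way.
$2521: inside the interval → strictly worse (loss $1515).
$1461: inside the interval → strictly worse (loss $455).
$3112: inside the interval → strictly worse (loss $2106).
$5563: inside the interval → strictly worse (loss $4557).
$9568: inside the interval → strictly worse (loss $8562).
$914: below both → same outcome either way.
Count: 5.

5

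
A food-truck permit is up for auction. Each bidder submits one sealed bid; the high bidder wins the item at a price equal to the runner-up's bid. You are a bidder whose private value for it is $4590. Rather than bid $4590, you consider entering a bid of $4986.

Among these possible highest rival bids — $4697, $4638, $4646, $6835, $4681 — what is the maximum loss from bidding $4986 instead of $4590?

$107

$4697: truthful gives $0, deviation gives −$107 → loss $107.
$4638: truthful gives $0, deviation gives −$48 → loss $48.
$4646: truthful gives $0, deviation gives −$56 → loss $56.
$6835: same outcome either way → loss $0.
$4681: truthful gives $0, deviation gives −$91 → loss $91.
Maximum loss: $107.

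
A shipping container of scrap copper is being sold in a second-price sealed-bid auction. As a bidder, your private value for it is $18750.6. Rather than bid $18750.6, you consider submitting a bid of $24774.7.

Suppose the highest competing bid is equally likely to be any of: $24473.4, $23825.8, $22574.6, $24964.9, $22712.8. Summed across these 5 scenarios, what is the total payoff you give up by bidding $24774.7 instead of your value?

$18584.2

The deviation costs you only when the competing bid falls strictly between $18750.6 and $24774.7; elsewhere both bids give the same outcome.
$24473.4: truthful payoff $0, deviation payoff −$5722.8 → loss $5722.8.
$23825.8: truthful payoff $0, deviation payoff −$5075.2 → loss $5075.2.
$22574.6: truthful payoff $0, deviation payoff −$3824 → loss $3824.
$24964.9: outcomes coincide → loss $0.
$22712.8: truthful payoff $0, deviation payoff −$3962.2 → loss $3962.2.
Total loss = $5722.8 + $5075.2 + $3824 + $3962.2 = $18584.2.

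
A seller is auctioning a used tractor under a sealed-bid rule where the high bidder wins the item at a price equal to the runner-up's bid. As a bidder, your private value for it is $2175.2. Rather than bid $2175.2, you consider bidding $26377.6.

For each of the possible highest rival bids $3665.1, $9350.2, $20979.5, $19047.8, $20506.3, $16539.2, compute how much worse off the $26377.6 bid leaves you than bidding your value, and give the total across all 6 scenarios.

$77036.9

The deviation costs you only when the competing bid falls strictly between $2175.2 and $26377.6; elsewhere both bids give the same outcome.
$3665.1: truthful payoff $0, deviation payoff −$1489.9 → loss $1489.9.
$9350.2: truthful payoff $0, deviation payoff −$7175 → loss $7175.
$20979.5: truthful payoff $0, deviation payoff −$18804.3 → loss $18804.3.
$19047.8: truthful payoff $0, deviation payoff −$16872.6 → loss $16872.6.
$20506.3: truthful payoff $0, deviation payoff −$18331.1 → loss $18331.1.
$16539.2: truthful payoff $0, deviation payoff −$14364 → loss $14364.
Total loss = $1489.9 + $7175 + $18804.3 + $16872.6 + $18331.1 + $14364 = $77036.9.
Because the price is fixed by the runner-up's bid, deviating from your value can only change a good outcome into a bad one — never the reverse.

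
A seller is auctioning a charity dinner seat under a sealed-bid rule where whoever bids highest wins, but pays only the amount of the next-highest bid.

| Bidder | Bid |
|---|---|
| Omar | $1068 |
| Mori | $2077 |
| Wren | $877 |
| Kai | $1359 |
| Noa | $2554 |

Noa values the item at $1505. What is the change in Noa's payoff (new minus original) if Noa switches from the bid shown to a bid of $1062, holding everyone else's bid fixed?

$572

The highest bid among the other bidders is $2077; Noa's bid doesn't change that.
Original bid $2554: Noa is highest, pays the top rival bid $2077; payoff $1505 − $2077 = −$572.
Alternative bid $1062: Noa is not highest (top rival bid is $2077); payoff $0.
Change in payoff = $0 − (−$572) = $572.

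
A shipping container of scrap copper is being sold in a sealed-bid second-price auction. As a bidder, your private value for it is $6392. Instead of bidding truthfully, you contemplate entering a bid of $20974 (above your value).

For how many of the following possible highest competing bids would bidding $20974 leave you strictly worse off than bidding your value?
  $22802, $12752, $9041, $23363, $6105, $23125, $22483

2

The deviation hurts exactly when the highest competing bid lies strictly between $6392 and $20974 — overbidding then wins at a price above your value.
$22802: above both → same outcome either way.
$12752: inside the interval → strictly worse (loss $6360).
$9041: inside the interval → strictly worse (loss $2649).
$23363: above both → same outcome either way.
$6105: below both → same outcome either way.
$23125: above both → same outcome either way.
$22483: above both → same outcome either way.
Count: 2.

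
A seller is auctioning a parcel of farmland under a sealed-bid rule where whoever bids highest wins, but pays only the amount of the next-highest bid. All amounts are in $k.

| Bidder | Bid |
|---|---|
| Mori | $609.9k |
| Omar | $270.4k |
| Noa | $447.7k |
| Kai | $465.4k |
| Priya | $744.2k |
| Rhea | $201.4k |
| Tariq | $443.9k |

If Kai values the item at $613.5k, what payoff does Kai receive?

Highest bid: Priya at $744.2k, so Priya wins.
Second-highest bid: Mori at $609.9k — that is the price the winner pays.
Kai did not win, so Kai pays nothing and receives nothing: payoff $0k.

$0k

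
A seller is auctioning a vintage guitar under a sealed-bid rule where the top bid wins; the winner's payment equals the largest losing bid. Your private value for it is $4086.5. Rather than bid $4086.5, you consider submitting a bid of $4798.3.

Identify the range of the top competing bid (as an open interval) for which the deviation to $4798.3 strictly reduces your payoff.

If the competing bid is below $4086.5, both bids win at the same price — no difference.
If it is above $4798.3, both bids lose — no difference.
If it lies strictly between $4086.5 and $4798.3, bidding your value loses (payoff 0) while bidding $4798.3 wins at a price above your value (payoff negative).
So the deviation strictly hurts on the open interval ($4086.5, $4798.3).

($4086.5, $4798.3)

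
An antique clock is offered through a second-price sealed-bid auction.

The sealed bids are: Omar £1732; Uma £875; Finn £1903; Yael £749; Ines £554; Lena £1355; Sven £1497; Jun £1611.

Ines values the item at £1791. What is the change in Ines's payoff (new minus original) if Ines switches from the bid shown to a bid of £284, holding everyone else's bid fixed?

£0

The highest bid among the other bidders is £1903; Ines's bid doesn't change that.
Original bid £554: Ines is not highest (top rival bid is £1903); payoff £0.
Alternative bid £284: Ines is not highest (top rival bid is £1903); payoff £0.
Change in payoff = £0 − (£0) = £0.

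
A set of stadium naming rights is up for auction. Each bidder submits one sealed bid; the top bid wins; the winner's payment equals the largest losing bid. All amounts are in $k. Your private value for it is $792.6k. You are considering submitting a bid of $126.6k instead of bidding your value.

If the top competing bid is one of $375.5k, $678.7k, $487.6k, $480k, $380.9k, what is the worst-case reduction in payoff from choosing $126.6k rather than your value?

$417.1k

$375.5k: truthful gives $417.1k, deviation gives $0k → loss $417.1k.
$678.7k: truthful gives $113.9k, deviation gives $0k → loss $113.9k.
$487.6k: truthful gives $305k, deviation gives $0k → loss $305k.
$480k: truthful gives $312.6k, deviation gives $0k → loss $312.6k.
$380.9k: truthful gives $411.7k, deviation gives $0k → loss $411.7k.
Maximum loss: $417.1k.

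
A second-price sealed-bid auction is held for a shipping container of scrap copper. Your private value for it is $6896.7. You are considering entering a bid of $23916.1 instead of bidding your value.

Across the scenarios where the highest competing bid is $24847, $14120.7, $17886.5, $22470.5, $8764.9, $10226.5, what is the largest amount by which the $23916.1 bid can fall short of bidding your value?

$15573.8

$24847: same outcome either way → loss $0.
$14120.7: truthful gives $0, deviation gives −$7224 → loss $7224.
$17886.5: truthful gives $0, deviation gives −$10989.8 → loss $10989.8.
$22470.5: truthful gives $0, deviation gives −$15573.8 → loss $15573.8.
$8764.9: truthful gives $0, deviation gives −$1868.2 → loss $1868.2.
$10226.5: truthful gives $0, deviation gives −$3329.8 → loss $3329.8.
Maximum loss: $15573.8.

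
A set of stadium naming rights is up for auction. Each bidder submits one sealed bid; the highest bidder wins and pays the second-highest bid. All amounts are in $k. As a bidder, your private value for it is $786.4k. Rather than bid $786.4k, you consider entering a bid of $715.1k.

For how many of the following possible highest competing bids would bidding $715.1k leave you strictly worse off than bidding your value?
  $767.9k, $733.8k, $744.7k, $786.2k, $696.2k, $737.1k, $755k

The deviation hurts exactly when the highest competing bid lies strictly between $715.1k and $786.4k — underbidding then forfeits a profitable win.
$767.9k: inside the interval → strictly worse (loss $18.5k).
$733.8k: inside the interval → strictly worse (loss $52.6k).
$744.7k: inside the interval → strictly worse (loss $41.7k).
$786.2k: inside the interval → strictly worse (loss $0.2k).
$696.2k: below both → same outcome either way.
$737.1k: inside the interval → strictly worse (loss $49.3k).
$755k: inside the interval → strictly worse (loss $31.4k).
Count: 6.

6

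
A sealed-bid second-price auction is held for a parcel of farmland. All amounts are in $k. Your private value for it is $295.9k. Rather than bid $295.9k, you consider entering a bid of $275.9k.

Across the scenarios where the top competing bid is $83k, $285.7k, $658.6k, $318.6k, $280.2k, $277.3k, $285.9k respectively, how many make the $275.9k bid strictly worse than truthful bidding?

The deviation hurts exactly when the highest competing bid lies strictly between $275.9k and $295.9k — underbidding then forfeits a profitable win.
$83k: below both → same outcome either way.
$285.7k: inside the interval → strictly worse (loss $10.2k).
$658.6k: above both → same outcome either way.
$318.6k: above both → same outcome either way.
$280.2k: inside the interval → strictly worse (loss $15.7k).
$277.3k: inside the interval → strictly worse (loss $18.6k).
$285.9k: inside the interval → strictly worse (loss $10k).
Count: 4.

4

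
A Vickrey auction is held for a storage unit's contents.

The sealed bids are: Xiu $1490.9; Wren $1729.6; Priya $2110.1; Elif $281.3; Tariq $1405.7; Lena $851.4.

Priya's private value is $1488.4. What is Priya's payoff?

Highest bid: Priya at $2110.1, so Priya wins.
Second-highest bid: Wren at $1729.6 — that is the price the winner pays.
Priya's payoff = value − price = $1488.4 − $1729.6 = −$241.2.

−$241.2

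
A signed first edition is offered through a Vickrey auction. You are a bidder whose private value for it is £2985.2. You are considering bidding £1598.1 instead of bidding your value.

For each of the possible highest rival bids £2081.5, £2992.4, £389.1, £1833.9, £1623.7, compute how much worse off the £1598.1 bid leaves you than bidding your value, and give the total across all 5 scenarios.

The deviation costs you only when the competing bid falls strictly between £1598.1 and £2985.2; elsewhere both bids give the same outcome.
£2081.5: truthful payoff £903.7, deviation payoff £0 → loss £903.7.
£2992.4: outcomes coincide → loss £0.
£389.1: outcomes coincide → loss £0.
£1833.9: truthful payoff £1151.3, deviation payoff £0 → loss £1151.3.
£1623.7: truthful payoff £1361.5, deviation payoff £0 → loss £1361.5.
Total loss = £903.7 + £1151.3 + £1361.5 = £3416.5.
Truthful bidding weakly dominates here: raising your bid can only win items priced above your value, and lowering it can only forfeit items priced below.

£3416.5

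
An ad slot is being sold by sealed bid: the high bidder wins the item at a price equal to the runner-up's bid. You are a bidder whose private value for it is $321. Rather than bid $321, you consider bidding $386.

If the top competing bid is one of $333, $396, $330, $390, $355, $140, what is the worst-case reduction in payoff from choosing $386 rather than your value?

$34

$333: truthful gives $0, deviation gives −$12 → loss $12.
$396: same outcome either way → loss $0.
$330: truthful gives $0, deviation gives −$9 → loss $9.
$390: same outcome either way → loss $0.
$355: truthful gives $0, deviation gives −$34 → loss $34.
$140: same outcome either way → loss $0.
Maximum loss: $34.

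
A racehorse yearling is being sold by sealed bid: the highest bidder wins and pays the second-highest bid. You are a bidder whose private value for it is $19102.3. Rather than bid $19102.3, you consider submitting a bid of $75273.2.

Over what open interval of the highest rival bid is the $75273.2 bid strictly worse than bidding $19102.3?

($19102.3, $75273.2)

If the competing bid is below $19102.3, both bids win at the same price — no difference.
If it is above $75273.2, both bids lose — no difference.
If it lies strictly between $19102.3 and $75273.2, bidding your value loses (payoff 0) while bidding $75273.2 wins at a price above your value (payoff negative).
So the deviation strictly hurts on the open interval ($19102.3, $75273.2).
In a second-price auction your bid sets only whether you win, not what you pay, so bidding your true value is weakly dominant.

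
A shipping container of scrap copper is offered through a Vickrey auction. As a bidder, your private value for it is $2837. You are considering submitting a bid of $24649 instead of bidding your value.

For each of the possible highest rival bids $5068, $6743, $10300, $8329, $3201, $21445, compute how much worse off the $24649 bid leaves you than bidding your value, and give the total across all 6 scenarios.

The deviation costs you only when the competing bid falls strictly between $2837 and $24649; elsewhere both bids give the same outcome.
$5068: truthful payoff $0, deviation payoff −$2231 → loss $2231.
$6743: truthful payoff $0, deviation payoff −$3906 → loss $3906.
$10300: truthful payoff $0, deviation payoff −$7463 → loss $7463.
$8329: truthful payoff $0, deviation payoff −$5492 → loss $5492.
$3201: truthful payoff $0, deviation payoff −$364 → loss $364.
$21445: truthful payoff $0, deviation payoff −$18608 → loss $18608.
Total loss = $2231 + $3906 + $7463 + $5492 + $364 + $18608 = $38064.

$38064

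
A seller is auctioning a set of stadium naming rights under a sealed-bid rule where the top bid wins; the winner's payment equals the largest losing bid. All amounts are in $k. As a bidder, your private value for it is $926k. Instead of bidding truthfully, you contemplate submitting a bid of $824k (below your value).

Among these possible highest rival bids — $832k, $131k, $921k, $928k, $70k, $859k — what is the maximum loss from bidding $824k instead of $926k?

$832k: truthful gives $94k, deviation gives $0k → loss $94k.
$131k: same outcome either way → loss $0k.
$921k: truthful gives $5k, deviation gives $0k → loss $5k.
$928k: same outcome either way → loss $0k.
$70k: same outcome either way → loss $0k.
$859k: truthful gives $67k, deviation gives $0k → loss $67k.
Maximum loss: $94k.

$94k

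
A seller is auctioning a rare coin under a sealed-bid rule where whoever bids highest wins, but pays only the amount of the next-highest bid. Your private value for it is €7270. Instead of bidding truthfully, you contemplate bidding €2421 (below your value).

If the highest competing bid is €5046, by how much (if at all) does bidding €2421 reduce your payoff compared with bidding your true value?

Bidding your value €7270: you win (since €7270 > €5046) and pay €5046. Payoff €2224.
Bidding €2421: you lose. Payoff €0.
The competing bid €5046 lies between your shaded bid and your value, so underbidding forfeits an item you could have won at a profitable price.
Loss from deviating = €2224 − (€0) = €2224.

€2224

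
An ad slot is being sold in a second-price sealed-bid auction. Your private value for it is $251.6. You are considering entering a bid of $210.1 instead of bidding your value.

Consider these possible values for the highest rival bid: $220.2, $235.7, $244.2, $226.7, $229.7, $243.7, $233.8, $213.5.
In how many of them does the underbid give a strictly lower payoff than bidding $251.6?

The deviation hurts exactly when the highest competing bid lies strictly between $210.1 and $251.6 — underbidding then forfeits a profitable win.
$220.2: inside the interval → strictly worse (loss $31.4).
$235.7: inside the interval → strictly worse (loss $15.9).
$244.2: inside the interval → strictly worse (loss $7.4).
$226.7: inside the interval → strictly worse (loss $24.9).
$229.7: inside the interval → strictly worse (loss $21.9).
$243.7: inside the interval → strictly worse (loss $7.9).
$233.8: inside the interval → strictly worse (loss $17.8).
$213.5: inside the interval → strictly worse (loss $38.1).
Count: 8.

8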